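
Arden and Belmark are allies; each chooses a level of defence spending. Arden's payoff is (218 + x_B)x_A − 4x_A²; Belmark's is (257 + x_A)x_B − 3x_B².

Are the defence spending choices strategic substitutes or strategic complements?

strategic complements

Expanding Arden's payoff: 218x_A + x_Bx_A − 4x_A².
∂π/∂x_A = 218 + x_B − 8x_A = 0, so x_A = 27.25 + 0.125x_B.
The best-response slope dx_A/dx_B = 0.125 > 0: the reaction function is upward-sloping, so the choices are strategic complements.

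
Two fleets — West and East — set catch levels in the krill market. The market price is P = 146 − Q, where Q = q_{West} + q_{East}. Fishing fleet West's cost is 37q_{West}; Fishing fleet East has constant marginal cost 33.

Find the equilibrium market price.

Fishing fleet West's profit: π = q_{West}(146 − (q_{West} + q_{East})) − 37q_{West}.
∂π/∂q_{West} = 109 − 2q_{West} − q_{East} = 0, so q_{West} = 54.5 − 0.5q_{East}.
By the same steps for East: q_{East} = 56.5 − 0.5q_{West}.
Solving the two reaction functions simultaneously: (1 − (−0.5)(−0.5))q_{West} = 54.5 − 0.5·56.5, so 0.75q_{West} = 26.25 and q_{West} = 35.
Then q_{East} = 56.5 − 0.5·35 = 39.
Equilibrium price: P = 146 − 74 = 72.

72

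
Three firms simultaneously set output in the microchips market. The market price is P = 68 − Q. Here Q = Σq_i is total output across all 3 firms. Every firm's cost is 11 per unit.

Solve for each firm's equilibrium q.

A representative firm's profit is π_i = q_i(68 − Q) − 11q_i, with Q = q_i + Σ_{j≠i} q_j.
First-order condition: 57 − 2q_i − Σ_{j≠i} q_j = 0.
Imposing symmetry (q_j = q for all j) turns Σ_{j≠i} q_j into 2q, so 57 = 4q and q = 14.25.

14.25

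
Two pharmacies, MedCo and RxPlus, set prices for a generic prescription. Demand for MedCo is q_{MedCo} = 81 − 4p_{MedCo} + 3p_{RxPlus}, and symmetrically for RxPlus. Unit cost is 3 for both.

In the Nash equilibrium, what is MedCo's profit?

973.44

MedCo's profit: π = (p_{MedCo} − 3)(81 − 4p_{MedCo} + 3p_{RxPlus}).
∂π/∂p_{MedCo} = 93 − 8p_{MedCo} + 3p_{RxPlus} = 0 ⇒ p_{MedCo} = 11.625 + 0.375p_{RxPlus}.
Setting p_{MedCo} = p_{RxPlus} in the reaction function: p_{MedCo} = 11.625 + 0.375p_{MedCo}, so p_{MedCo} = 11.625 / 0.625 = 18.6.
q_{MedCo} = 81 − 4·18.6 + 3·18.6 = 62.4.
Profit = (18.6 − 3)·62.4 = 973.44.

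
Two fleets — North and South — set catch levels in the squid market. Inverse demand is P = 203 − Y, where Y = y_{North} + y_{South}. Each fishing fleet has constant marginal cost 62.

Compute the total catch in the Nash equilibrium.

Fishing fleet North's profit: π = y_{North}(203 − (y_{North} + y_{South})) − 62y_{North}.
∂π/∂y_{North} = 141 − 2y_{North} − y_{South} = 0, so y_{North} = 70.5 − 0.5y_{South}.
The game is symmetric, so in equilibrium y_{South} = y_{North}: the reaction function gives 1.5y_{North} = 70.5, hence y_{North} = 47.
Total catch: 47 + 47 = 94.

94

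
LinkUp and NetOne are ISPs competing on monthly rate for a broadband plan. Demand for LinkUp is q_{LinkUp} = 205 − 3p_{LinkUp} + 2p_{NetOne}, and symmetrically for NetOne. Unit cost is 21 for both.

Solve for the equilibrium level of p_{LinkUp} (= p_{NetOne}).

LinkUp's profit: π = (p_{LinkUp} − 21)(205 − 3p_{LinkUp} + 2p_{NetOne}).
∂π/∂p_{LinkUp} = 268 − 6p_{LinkUp} + 2p_{NetOne} = 0 ⇒ p_{LinkUp} = 134/3 + (1/3)p_{NetOne}.
By symmetry p_{NetOne} = p_{LinkUp}; substituting into the reaction function, (2/3)p_{LinkUp} = 134/3 and p_{LinkUp} = 67.

67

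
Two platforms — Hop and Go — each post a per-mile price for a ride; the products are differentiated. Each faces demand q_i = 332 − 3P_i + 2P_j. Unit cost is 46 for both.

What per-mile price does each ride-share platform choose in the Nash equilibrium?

117.5

Hop's profit: π = (P_{Hop} − 46)(332 − 3P_{Hop} + 2P_{Go}).
∂π/∂P_{Hop} = 470 − 6P_{Hop} + 2P_{Go} = 0 ⇒ P_{Hop} = 235/3 + (1/3)P_{Go}.
Setting P_{Hop} = P_{Go} in the reaction function: P_{Hop} = 235/3 + (1/3)P_{Hop}, so P_{Hop} = (235/3) / (2/3) = 117.5.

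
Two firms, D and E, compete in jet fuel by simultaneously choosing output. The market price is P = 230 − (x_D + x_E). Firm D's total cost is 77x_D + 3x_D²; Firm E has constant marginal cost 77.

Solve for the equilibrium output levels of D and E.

Firm D's profit: π = x_D(230 − (x_D + x_E)) − 77x_D − 3x_D².
∂π/∂x_D = 153 − 8x_D − x_E = 0, so x_D = 19.125 − 0.125x_E.
For E: ∂π/∂x_E = 153 − 2x_E − x_D = 0 ⇒ x_E = 76.5 − 0.5x_D.
Plugging x_E into D's best response: x_D = 19.125 − 0.125(76.5 − 0.5x_D) ⇒ 0.9375x_D = 9.5625, so x_D = 10.2.
Then x_E = 76.5 − 0.5·10.2 = 71.4.

10.2, 71.4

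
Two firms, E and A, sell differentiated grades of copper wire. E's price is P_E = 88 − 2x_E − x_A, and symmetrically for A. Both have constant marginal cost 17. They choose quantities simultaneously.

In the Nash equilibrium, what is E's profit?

Firm E's profit: π = x_E(88 − 2x_E − x_A) − 17x_E.
∂π/∂x_E = 71 − 4x_E − x_A = 0 ⇒ x_E = 17.75 − 0.25x_A.
By symmetry x_A = x_E; substituting into the reaction function, 1.25x_E = 17.75 and x_E = 14.2.
P_E = 88 − 2·14.2 − 14.2 = 45.4.
Profit = (45.4 − 17)·14.2 = 403.28.

403.28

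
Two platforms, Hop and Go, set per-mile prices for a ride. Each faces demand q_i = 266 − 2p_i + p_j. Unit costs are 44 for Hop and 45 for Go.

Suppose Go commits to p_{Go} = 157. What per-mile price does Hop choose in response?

127.75

Hop's profit: π = (p_{Hop} − 44)(266 − 2p_{Hop} + p_{Go}).
∂π/∂p_{Hop} = 354 − 4p_{Hop} + p_{Go} = 0 ⇒ p_{Hop} = 88.5 + 0.25p_{Go}.
At p_{Go} = 157: p_{Hop} = 88.5 + 0.25·157 = 127.75.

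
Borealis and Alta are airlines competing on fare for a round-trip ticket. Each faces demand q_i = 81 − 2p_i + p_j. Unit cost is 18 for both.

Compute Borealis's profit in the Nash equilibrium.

Borealis's profit: π = (p_{Borealis} − 18)(81 − 2p_{Borealis} + p_{Alta}).
∂π/∂p_{Borealis} = 117 − 4p_{Borealis} + p_{Alta} = 0 ⇒ p_{Borealis} = 29.25 + 0.25p_{Alta}.
By symmetry p_{Alta} = p_{Borealis}; substituting into the reaction function, 0.75p_{Borealis} = 29.25 and p_{Borealis} = 39.
q_{Borealis} = 81 − 2·39 + 39 = 42.
Profit = (39 − 18)·42 = 882.

882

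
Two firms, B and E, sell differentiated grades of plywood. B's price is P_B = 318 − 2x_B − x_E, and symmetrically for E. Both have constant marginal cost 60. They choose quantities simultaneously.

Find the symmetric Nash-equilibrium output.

51.6

Firm B's profit: π = x_B(318 − 2x_B − x_E) − 60x_B.
∂π/∂x_B = 258 − 4x_B − x_E = 0 ⇒ x_B = 64.5 − 0.25x_E.
Setting x_B = x_E in the reaction function: x_B = 64.5 − 0.25x_B, so x_B = 64.5 / 1.25 = 51.6.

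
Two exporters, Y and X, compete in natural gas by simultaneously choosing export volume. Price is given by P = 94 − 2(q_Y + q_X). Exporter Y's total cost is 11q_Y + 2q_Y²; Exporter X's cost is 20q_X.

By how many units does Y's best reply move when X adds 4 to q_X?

-1

Exporter Y's profit: π = q_Y(94 − 2(q_Y + q_X)) − 11q_Y − 2q_Y².
∂π/∂q_Y = 83 − 8q_Y − 2q_X = 0, so q_Y = 10.375 − 0.25q_X.
The reaction-function slope is −0.25, so a 4-unit rise in q_X moves q_Y by −0.25 × 4 = −1. Y's best response falls — the actions are strategic substitutes.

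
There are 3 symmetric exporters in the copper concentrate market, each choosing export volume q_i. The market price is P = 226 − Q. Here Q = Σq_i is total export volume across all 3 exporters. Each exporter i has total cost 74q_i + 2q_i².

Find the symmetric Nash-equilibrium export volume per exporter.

A representative exporter's profit is π_i = q_i(226 − Q) − 74q_i − 2q_i², with Q = q_i + Σ_{j≠i} q_j.
First-order condition: 152 − 6q_i − Σ_{j≠i} q_j = 0.
Imposing symmetry (q_j = q for all j) turns Σ_{j≠i} q_j into 2q, so 152 = 8q and q = 19.

19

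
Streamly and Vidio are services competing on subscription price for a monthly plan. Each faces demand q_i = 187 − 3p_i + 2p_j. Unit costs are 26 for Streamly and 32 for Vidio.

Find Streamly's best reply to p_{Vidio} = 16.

Streamly's profit: π = (p_{Streamly} − 26)(187 − 3p_{Streamly} + 2p_{Vidio}).
∂π/∂p_{Streamly} = 265 − 6p_{Streamly} + 2p_{Vidio} = 0 ⇒ p_{Streamly} = 265/6 + (1/3)p_{Vidio}.
At p_{Vidio} = 16: p_{Streamly} = 265/6 + (1/3)·16 = 49.5.

49.5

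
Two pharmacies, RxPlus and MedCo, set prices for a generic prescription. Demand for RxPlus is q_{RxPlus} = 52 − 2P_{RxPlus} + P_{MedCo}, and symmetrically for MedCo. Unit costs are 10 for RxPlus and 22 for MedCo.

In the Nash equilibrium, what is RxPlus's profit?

486.72

RxPlus's profit: π = (P_{RxPlus} − 10)(52 − 2P_{RxPlus} + P_{MedCo}).
∂π/∂P_{RxPlus} = 72 − 4P_{RxPlus} + P_{MedCo} = 0 ⇒ P_{RxPlus} = 18 + 0.25P_{MedCo}.
Similarly P_{MedCo} = 24 + 0.25P_{RxPlus}.
Plugging P_{MedCo} into RxPlus's best response: P_{RxPlus} = 18 + 0.25(24 + 0.25P_{RxPlus}) ⇒ 0.9375P_{RxPlus} = 24, so P_{RxPlus} = 25.6.
Then P_{MedCo} = 24 + 0.25·25.6 = 30.4.
q_{RxPlus} = 52 − 2·25.6 + 30.4 = 31.2.
Profit = (25.6 − 10)·31.2 = 486.72.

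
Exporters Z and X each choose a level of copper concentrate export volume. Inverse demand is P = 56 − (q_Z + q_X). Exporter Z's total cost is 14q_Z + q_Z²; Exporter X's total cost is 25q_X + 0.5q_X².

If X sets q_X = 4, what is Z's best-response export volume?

Exporter Z's profit: π = q_Z(56 − (q_Z + q_X)) − 14q_Z − q_Z².
∂π/∂q_Z = 42 − 4q_Z − q_X = 0, so q_Z = 10.5 − 0.25q_X.
At q_X = 4: q_Z = 10.5 − 0.25·4 = 9.5.

9.5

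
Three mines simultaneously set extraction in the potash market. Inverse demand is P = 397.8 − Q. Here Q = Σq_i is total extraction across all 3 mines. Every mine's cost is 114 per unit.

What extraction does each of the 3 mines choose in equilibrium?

A representative mine's profit is π_i = q_i(397.8 − Q) − 114q_i, with Q = q_i + Σ_{j≠i} q_j.
First-order condition: 283.8 − 2q_i − Σ_{j≠i} q_j = 0.
Imposing symmetry (q_j = q for all j) turns Σ_{j≠i} q_j into 2q, so 283.8 = 4q and q = 70.95.

70.95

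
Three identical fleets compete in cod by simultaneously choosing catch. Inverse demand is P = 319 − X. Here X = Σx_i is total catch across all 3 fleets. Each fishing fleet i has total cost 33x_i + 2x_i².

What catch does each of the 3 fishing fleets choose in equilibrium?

A representative fishing fleet's profit is π_i = x_i(319 − X) − 33x_i − 2x_i², with X = x_i + Σ_{j≠i} x_j.
First-order condition: 286 − 6x_i − Σ_{j≠i} x_j = 0.
Imposing symmetry (x_j = x for all j) turns Σ_{j≠i} x_j into 2x, so 286 = 8x and x = 35.75.

35.75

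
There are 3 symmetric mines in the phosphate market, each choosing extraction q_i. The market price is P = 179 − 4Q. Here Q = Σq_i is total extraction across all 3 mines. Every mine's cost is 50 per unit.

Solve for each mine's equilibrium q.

A representative mine's profit is π_i = q_i(179 − 4Q) − 50q_i, with Q = q_i + Σ_{j≠i} q_j.
First-order condition: 129 − 8q_i − 4Σ_{j≠i} q_j = 0.
With identical mines, set every q_j = q: then 129 − 8q − 8q = 0, i.e. q = 129/16 = 8.0625.

8.0625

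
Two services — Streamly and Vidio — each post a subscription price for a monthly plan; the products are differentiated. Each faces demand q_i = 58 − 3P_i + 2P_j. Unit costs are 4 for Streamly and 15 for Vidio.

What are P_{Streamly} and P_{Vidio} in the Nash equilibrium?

19.5625, 23.6875

Streamly's profit: π = (P_{Streamly} − 4)(58 − 3P_{Streamly} + 2P_{Vidio}).
∂π/∂P_{Streamly} = 70 − 6P_{Streamly} + 2P_{Vidio} = 0 ⇒ P_{Streamly} = 35/3 + (1/3)P_{Vidio}.
Similarly P_{Vidio} = 103/6 + (1/3)P_{Streamly}.
Solving the two reaction functions simultaneously: (1 − (1/3)(1/3))P_{Streamly} = 35/3 + (1/3)·(103/6), so (8/9)P_{Streamly} = 313/18 and P_{Streamly} = 19.5625.
Then P_{Vidio} = 103/6 + (1/3)·19.5625 = 23.6875.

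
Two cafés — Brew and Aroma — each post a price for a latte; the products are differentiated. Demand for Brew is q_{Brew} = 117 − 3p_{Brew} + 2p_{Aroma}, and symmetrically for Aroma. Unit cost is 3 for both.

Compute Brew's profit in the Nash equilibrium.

2436.75

Brew's profit: π = (p_{Brew} − 3)(117 − 3p_{Brew} + 2p_{Aroma}).
∂π/∂p_{Brew} = 126 − 6p_{Brew} + 2p_{Aroma} = 0 ⇒ p_{Brew} = 21 + (1/3)p_{Aroma}.
Setting p_{Brew} = p_{Aroma} in the reaction function: p_{Brew} = 21 + (1/3)p_{Brew}, so p_{Brew} = 21 / (2/3) = 31.5.
q_{Brew} = 117 − 3·31.5 + 2·31.5 = 85.5.
Profit = (31.5 − 3)·85.5 = 2436.75.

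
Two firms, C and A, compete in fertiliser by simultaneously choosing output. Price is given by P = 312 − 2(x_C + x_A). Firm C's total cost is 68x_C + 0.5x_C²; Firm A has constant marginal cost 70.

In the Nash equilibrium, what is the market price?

Firm C's profit: π = x_C(312 − 2(x_C + x_A)) − 68x_C − 0.5x_C².
∂π/∂x_C = 244 − 5x_C − 2x_A = 0, so x_C = 48.8 − 0.4x_A.
For A: ∂π/∂x_A = 242 − 4x_A − 2x_C = 0 ⇒ x_A = 60.5 − 0.5x_C.
Solving the two reaction functions simultaneously: (1 − (−0.4)(−0.5))x_C = 48.8 − 0.4·60.5, so 0.8x_C = 24.6 and x_C = 30.75.
Then x_A = 60.5 − 0.5·30.75 = 45.125.
Equilibrium price: P = 312 − 2·75.875 = 160.25.

160.25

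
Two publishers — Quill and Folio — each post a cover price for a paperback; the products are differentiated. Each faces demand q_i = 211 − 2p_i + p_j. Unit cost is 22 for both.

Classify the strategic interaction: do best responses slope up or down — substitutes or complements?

strategic complements

Quill's profit: π = (p_{Quill} − 22)(211 − 2p_{Quill} + p_{Folio}).
∂π/∂p_{Quill} = 255 − 4p_{Quill} + p_{Folio} = 0 ⇒ p_{Quill} = 63.75 + 0.25p_{Folio}.
The best-response slope dp_{Quill}/dp_{Folio} = 0.25 > 0: the reaction function is upward-sloping, so the choices are strategic complements.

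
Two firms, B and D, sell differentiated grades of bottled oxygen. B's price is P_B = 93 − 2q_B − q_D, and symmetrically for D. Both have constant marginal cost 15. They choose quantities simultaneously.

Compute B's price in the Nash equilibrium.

Firm B's profit: π = q_B(93 − 2q_B − q_D) − 15q_B.
∂π/∂q_B = 78 − 4q_B − q_D = 0 ⇒ q_B = 19.5 − 0.25q_D.
The game is symmetric, so in equilibrium q_D = q_B: the reaction function gives 1.25q_B = 19.5, hence q_B = 15.6.
P_B = 93 − 2·15.6 − 15.6 = 46.2.

46.2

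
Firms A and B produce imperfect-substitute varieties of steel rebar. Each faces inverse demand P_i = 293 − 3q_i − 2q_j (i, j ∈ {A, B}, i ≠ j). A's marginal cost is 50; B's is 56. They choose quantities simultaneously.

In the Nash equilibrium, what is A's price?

Firm A's profit: π = q_A(293 − 3q_A − 2q_B) − 50q_A.
∂π/∂q_A = 243 − 6q_A − 2q_B = 0 ⇒ q_A = 40.5 − (1/3)q_B.
Similarly q_B = 39.5 − (1/3)q_A.
Plugging q_B into A's best response: q_A = 40.5 − (1/3)(39.5 − (1/3)q_A) ⇒ (8/9)q_A = 82/3, so q_A = 30.75.
Then q_B = 39.5 − (1/3)·30.75 = 29.25.
P_A = 293 − 3·30.75 − 2·29.25 = 142.25.

142.25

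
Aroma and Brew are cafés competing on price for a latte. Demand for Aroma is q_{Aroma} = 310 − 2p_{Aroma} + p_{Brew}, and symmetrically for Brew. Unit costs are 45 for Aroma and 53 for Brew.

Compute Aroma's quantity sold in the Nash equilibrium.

Aroma's profit: π = (p_{Aroma} − 45)(310 − 2p_{Aroma} + p_{Brew}).
∂π/∂p_{Aroma} = 400 − 4p_{Aroma} + p_{Brew} = 0 ⇒ p_{Aroma} = 100 + 0.25p_{Brew}.
Similarly p_{Brew} = 104 + 0.25p_{Aroma}.
Substituting the second reaction function into the first: p_{Aroma} = 100 + 0.25(104 + 0.25p_{Aroma}), which gives 0.9375p_{Aroma} = 126 ⇒ p_{Aroma} = 134.4.
Then p_{Brew} = 104 + 0.25·134.4 = 137.6.
q_{Aroma} = 310 − 2·134.4 + 137.6 = 178.8.

178.8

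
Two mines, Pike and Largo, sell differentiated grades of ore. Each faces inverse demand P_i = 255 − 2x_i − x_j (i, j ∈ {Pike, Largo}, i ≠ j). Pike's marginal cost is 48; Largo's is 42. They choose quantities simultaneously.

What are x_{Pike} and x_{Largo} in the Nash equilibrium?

41, 43

Mine Pike's profit: π = x_{Pike}(255 − 2x_{Pike} − x_{Largo}) − 48x_{Pike}.
∂π/∂x_{Pike} = 207 − 4x_{Pike} − x_{Largo} = 0 ⇒ x_{Pike} = 51.75 − 0.25x_{Largo}.
Similarly x_{Largo} = 53.25 − 0.25x_{Pike}.
Solving the two reaction functions simultaneously: (1 − (−0.25)(−0.25))x_{Pike} = 51.75 − 0.25·53.25, so 0.9375x_{Pike} = 38.4375 and x_{Pike} = 41.
Then x_{Largo} = 53.25 − 0.25·41 = 43.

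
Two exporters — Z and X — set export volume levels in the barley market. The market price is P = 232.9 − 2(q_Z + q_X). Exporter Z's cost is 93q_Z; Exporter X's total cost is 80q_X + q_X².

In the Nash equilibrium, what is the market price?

Exporter Z's profit: π = q_Z(232.9 − 2(q_Z + q_X)) − 93q_Z.
∂π/∂q_Z = 139.9 − 4q_Z − 2q_X = 0, so q_Z = 34.975 − 0.5q_X.
For X: ∂π/∂q_X = 152.9 − 6q_X − 2q_Z = 0 ⇒ q_X = 1529/60 − (1/3)q_Z.
Substituting the second reaction function into the first: q_Z = 34.975 − 0.5(1529/60 − (1/3)q_Z), which gives (5/6)q_Z = 667/30 ⇒ q_Z = 26.68.
Then q_X = 1529/60 − (1/3)·26.68 = 16.59.
Equilibrium price: P = 232.9 − 2·43.27 = 146.36.

146.36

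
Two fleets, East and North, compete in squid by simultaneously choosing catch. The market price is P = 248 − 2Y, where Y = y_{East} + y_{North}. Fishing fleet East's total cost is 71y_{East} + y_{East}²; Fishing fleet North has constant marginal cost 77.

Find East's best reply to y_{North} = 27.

20.5

Fishing fleet East's profit: π = y_{East}(248 − 2(y_{East} + y_{North})) − 71y_{East} − y_{East}².
∂π/∂y_{East} = 177 − 6y_{East} − 2y_{North} = 0, so y_{East} = 29.5 − (1/3)y_{North}.
At y_{North} = 27: y_{East} = 29.5 − (1/3)·27 = 20.5.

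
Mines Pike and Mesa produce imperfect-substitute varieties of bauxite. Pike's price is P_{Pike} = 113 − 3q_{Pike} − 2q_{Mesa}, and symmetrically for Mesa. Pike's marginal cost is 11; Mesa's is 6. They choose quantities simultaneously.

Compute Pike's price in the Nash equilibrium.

48.3125

Mine Pike's profit: π = q_{Pike}(113 − 3q_{Pike} − 2q_{Mesa}) − 11q_{Pike}.
∂π/∂q_{Pike} = 102 − 6q_{Pike} − 2q_{Mesa} = 0 ⇒ q_{Pike} = 17 − (1/3)q_{Mesa}.
Similarly q_{Mesa} = 107/6 − (1/3)q_{Pike}.
Substituting the second reaction function into the first: q_{Pike} = 17 − (1/3)(107/6 − (1/3)q_{Pike}), which gives (8/9)q_{Pike} = 199/18 ⇒ q_{Pike} = 12.4375.
Then q_{Mesa} = 107/6 − (1/3)·12.4375 = 13.6875.
P_{Pike} = 113 − 3·12.4375 − 2·13.6875 = 48.3125.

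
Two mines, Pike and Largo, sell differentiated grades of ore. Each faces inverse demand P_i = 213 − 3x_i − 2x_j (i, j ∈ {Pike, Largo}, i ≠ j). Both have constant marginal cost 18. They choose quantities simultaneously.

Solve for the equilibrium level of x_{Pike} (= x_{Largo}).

24.375

Mine Pike's profit: π = x_{Pike}(213 − 3x_{Pike} − 2x_{Largo}) − 18x_{Pike}.
∂π/∂x_{Pike} = 195 − 6x_{Pike} − 2x_{Largo} = 0 ⇒ x_{Pike} = 32.5 − (1/3)x_{Largo}.
Setting x_{Pike} = x_{Largo} in the reaction function: x_{Pike} = 32.5 − (1/3)x_{Pike}, so x_{Pike} = 32.5 / (4/3) = 24.375.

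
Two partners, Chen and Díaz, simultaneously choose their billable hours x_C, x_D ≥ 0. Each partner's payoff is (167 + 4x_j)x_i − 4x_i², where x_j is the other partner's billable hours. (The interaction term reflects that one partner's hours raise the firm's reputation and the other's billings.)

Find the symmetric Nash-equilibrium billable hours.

41.75

Chen's payoff is (167 + 4x_D)x_C − 4x_C².
∂π/∂x_C = 167 + 4x_D − 8x_C = 0, so x_C = 20.875 + 0.5x_D.
Setting x_C = x_D in the reaction function: x_C = 20.875 + 0.5x_C, so x_C = 20.875 / 0.5 = 41.75.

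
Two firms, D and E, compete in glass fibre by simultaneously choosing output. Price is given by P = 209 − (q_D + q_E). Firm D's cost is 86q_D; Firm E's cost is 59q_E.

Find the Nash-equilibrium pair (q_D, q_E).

Firm D's profit: π = q_D(209 − (q_D + q_E)) − 86q_D.
∂π/∂q_D = 123 − 2q_D − q_E = 0, so q_D = 61.5 − 0.5q_E.
By the same steps for E: q_E = 75 − 0.5q_D.
Solving the two reaction functions simultaneously: (1 − (−0.5)(−0.5))q_D = 61.5 − 0.5·75, so 0.75q_D = 24 and q_D = 32.
Then q_E = 75 − 0.5·32 = 59.

32, 59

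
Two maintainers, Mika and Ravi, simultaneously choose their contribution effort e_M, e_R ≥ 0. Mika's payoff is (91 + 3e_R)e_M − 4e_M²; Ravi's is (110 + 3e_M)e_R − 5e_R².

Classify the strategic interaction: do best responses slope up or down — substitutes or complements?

Expanding Mika's payoff: 91e_M + 3e_Re_M − 4e_M².
∂π/∂e_M = 91 + 3e_R − 8e_M = 0, so e_M = 11.375 + 0.375e_R.
The best-response slope de_M/de_R = 0.375 > 0: the reaction function is upward-sloping, so the choices are strategic complements.

strategic complements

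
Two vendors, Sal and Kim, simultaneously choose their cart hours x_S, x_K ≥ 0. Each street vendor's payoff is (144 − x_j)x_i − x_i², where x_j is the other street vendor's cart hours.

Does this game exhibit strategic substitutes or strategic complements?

strategic substitutes

Sal's payoff is (144 − x_K)x_S − x_S².
∂π/∂x_S = 144 − x_K − 2x_S = 0, so x_S = 72 − 0.5x_K.
The best-response slope dx_S/dx_K = −0.5 < 0: the reaction function is downward-sloping, so the choices are strategic substitutes.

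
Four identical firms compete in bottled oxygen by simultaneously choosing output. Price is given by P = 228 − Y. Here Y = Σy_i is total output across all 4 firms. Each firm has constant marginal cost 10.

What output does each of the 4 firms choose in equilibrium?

43.6

A representative firm's profit is π_i = y_i(228 − Y) − 10y_i, with Y = y_i + Σ_{j≠i} y_j.
First-order condition: 218 − 2y_i − Σ_{j≠i} y_j = 0.
With identical firms, set every y_j = y: then 218 − 2y − 3y = 0, i.e. y = 218/5 = 43.6.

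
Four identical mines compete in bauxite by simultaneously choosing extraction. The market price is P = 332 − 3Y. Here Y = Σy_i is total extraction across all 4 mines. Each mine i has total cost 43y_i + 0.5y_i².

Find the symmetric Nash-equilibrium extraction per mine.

A representative mine's profit is π_i = y_i(332 − 3Y) − 43y_i − 0.5y_i², with Y = y_i + Σ_{j≠i} y_j.
First-order condition: 289 − 7y_i − 3Σ_{j≠i} y_j = 0.
Imposing symmetry (y_j = y for all j) turns Σ_{j≠i} y_j into 3y, so 289 = 16y and y = 18.0625.

18.0625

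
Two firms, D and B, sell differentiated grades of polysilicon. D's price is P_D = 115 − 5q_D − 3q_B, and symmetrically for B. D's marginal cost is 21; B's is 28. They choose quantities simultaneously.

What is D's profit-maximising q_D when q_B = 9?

6.7

Firm D's profit: π = q_D(115 − 5q_D − 3q_B) − 21q_D.
∂π/∂q_D = 94 − 10q_D − 3q_B = 0 ⇒ q_D = 9.4 − 0.3q_B.
At q_B = 9: q_D = 9.4 − 0.3·9 = 6.7.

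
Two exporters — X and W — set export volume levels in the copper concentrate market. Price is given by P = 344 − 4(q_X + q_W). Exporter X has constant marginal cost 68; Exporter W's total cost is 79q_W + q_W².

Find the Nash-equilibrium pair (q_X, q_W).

26.5625, 15.875

Exporter X's profit: π = q_X(344 − 4(q_X + q_W)) − 68q_X.
∂π/∂q_X = 276 − 8q_X − 4q_W = 0, so q_X = 34.5 − 0.5q_W.
For W: ∂π/∂q_W = 265 − 10q_W − 4q_X = 0 ⇒ q_W = 26.5 − 0.4q_X.
Substituting the second reaction function into the first: q_X = 34.5 − 0.5(26.5 − 0.4q_X), which gives 0.8q_X = 21.25 ⇒ q_X = 26.5625.
Then q_W = 26.5 − 0.4·26.5625 = 15.875.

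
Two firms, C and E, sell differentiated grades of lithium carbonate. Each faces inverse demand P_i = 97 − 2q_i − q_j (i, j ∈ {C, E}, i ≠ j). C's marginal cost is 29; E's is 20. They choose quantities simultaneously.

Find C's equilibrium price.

55

Firm C's profit: π = q_C(97 − 2q_C − q_E) − 29q_C.
∂π/∂q_C = 68 − 4q_C − q_E = 0 ⇒ q_C = 17 − 0.25q_E.
Similarly q_E = 19.25 − 0.25q_C.
Plugging q_E into C's best response: q_C = 17 − 0.25(19.25 − 0.25q_C) ⇒ 0.9375q_C = 12.1875, so q_C = 13.
Then q_E = 19.25 − 0.25·13 = 16.
P_C = 97 − 2·13 − 16 = 55.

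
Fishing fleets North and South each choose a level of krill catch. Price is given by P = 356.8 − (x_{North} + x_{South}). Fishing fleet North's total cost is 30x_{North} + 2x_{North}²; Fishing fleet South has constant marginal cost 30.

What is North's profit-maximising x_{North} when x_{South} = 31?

Fishing fleet North's profit: π = x_{North}(356.8 − (x_{North} + x_{South})) − 30x_{North} − 2x_{North}².
∂π/∂x_{North} = 326.8 − 6x_{North} − x_{South} = 0, so x_{North} = 817/15 − (1/6)x_{South}.
At x_{South} = 31: x_{North} = 817/15 − (1/6)·31 = 49.3.

49.3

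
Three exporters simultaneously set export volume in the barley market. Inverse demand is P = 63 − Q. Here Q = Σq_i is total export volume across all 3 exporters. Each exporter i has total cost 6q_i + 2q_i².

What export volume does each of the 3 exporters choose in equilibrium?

A representative exporter's profit is π_i = q_i(63 − Q) − 6q_i − 2q_i², with Q = q_i + Σ_{j≠i} q_j.
First-order condition: 57 − 6q_i − Σ_{j≠i} q_j = 0.
In a symmetric equilibrium every exporter chooses the same q, so Σ_{j≠i} q_j = 2q. The condition becomes 57 − 8q = 0, giving q = 57/8 = 7.125.

7.125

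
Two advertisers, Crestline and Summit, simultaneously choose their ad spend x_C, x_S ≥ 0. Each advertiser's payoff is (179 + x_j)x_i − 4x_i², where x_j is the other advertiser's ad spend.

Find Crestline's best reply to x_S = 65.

Crestline's payoff is (179 + x_S)x_C − 4x_C².
∂π/∂x_C = 179 + x_S − 8x_C = 0, so x_C = 22.375 + 0.125x_S.
At x_S = 65: x_C = 22.375 + 0.125·65 = 30.5.

30.5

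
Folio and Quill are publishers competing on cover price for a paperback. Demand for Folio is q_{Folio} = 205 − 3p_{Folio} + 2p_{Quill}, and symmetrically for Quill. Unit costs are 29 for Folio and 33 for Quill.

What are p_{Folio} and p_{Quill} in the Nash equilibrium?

Folio's profit: π = (p_{Folio} − 29)(205 − 3p_{Folio} + 2p_{Quill}).
∂π/∂p_{Folio} = 292 − 6p_{Folio} + 2p_{Quill} = 0 ⇒ p_{Folio} = 146/3 + (1/3)p_{Quill}.
Similarly p_{Quill} = 152/3 + (1/3)p_{Folio}.
Substituting the second reaction function into the first: p_{Folio} = 146/3 + (1/3)(152/3 + (1/3)p_{Folio}), which gives (8/9)p_{Folio} = 590/9 ⇒ p_{Folio} = 73.75.
Then p_{Quill} = 152/3 + (1/3)·73.75 = 75.25.

73.75, 75.25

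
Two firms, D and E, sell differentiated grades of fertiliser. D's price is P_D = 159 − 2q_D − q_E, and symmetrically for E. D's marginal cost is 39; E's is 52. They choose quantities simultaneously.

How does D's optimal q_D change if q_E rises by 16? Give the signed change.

-4

Firm D's profit: π = q_D(159 − 2q_D − q_E) − 39q_D.
∂π/∂q_D = 120 − 4q_D − q_E = 0 ⇒ q_D = 30 − 0.25q_E.
The reaction-function slope is −0.25, so a 16-unit rise in q_E moves q_D by −0.25 × 16 = −4. D's best response falls — the actions are strategic substitutes.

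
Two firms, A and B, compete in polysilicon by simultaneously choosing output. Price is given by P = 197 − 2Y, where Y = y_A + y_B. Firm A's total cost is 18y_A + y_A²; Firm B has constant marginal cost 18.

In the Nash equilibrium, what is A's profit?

Firm A's profit: π = y_A(197 − 2(y_A + y_B)) − 18y_A − y_A².
∂π/∂y_A = 179 − 6y_A − 2y_B = 0, so y_A = 179/6 − (1/3)y_B.
For B: ∂π/∂y_B = 179 − 4y_B − 2y_A = 0 ⇒ y_B = 44.75 − 0.5y_A.
Substituting the second reaction function into the first: y_A = 179/6 − (1/3)(44.75 − 0.5y_A), which gives (5/6)y_A = 179/12 ⇒ y_A = 17.9.
Then y_B = 44.75 − 0.5·17.9 = 35.8.
Price P = 197 − 2·53.7 = 89.6.
A's profit: (89.6 − 18)·17.9 − (17.9)² = 961.23.

961.23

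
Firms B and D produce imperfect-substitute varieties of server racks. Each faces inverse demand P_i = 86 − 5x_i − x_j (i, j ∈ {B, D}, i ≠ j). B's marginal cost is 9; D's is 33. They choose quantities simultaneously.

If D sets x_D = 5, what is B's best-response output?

Firm B's profit: π = x_B(86 − 5x_B − x_D) − 9x_B.
∂π/∂x_B = 77 − 10x_B − x_D = 0 ⇒ x_B = 7.7 − 0.1x_D.
At x_D = 5: x_B = 7.7 − 0.1·5 = 7.2.

7.2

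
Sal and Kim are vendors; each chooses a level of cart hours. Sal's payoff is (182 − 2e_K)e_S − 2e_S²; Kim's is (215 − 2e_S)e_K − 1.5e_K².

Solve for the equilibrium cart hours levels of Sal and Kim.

14.5, 62

Expanding Sal's payoff: 182e_S − 2e_Ke_S − 2e_S².
∂π/∂e_S = 182 − 2e_K − 4e_S = 0, so e_S = 45.5 − 0.5e_K.
Likewise for Kim: e_K = 215/3 − (2/3)e_S.
Substituting the second reaction function into the first: e_S = 45.5 − 0.5(215/3 − (2/3)e_S), which gives (2/3)e_S = 29/3 ⇒ e_S = 14.5.
Then e_K = 215/3 − (2/3)·14.5 = 62.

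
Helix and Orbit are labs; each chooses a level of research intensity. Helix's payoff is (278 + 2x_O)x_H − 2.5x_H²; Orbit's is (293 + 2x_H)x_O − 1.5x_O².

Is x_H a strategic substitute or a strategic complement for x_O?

strategic complements

Expanding Helix's payoff: 278x_H + 2x_Ox_H − 2.5x_H².
∂π/∂x_H = 278 + 2x_O − 5x_H = 0, so x_H = 55.6 + 0.4x_O.
The best-response slope dx_H/dx_O = 0.4 > 0: the reaction function is upward-sloping, so the choices are strategic complements.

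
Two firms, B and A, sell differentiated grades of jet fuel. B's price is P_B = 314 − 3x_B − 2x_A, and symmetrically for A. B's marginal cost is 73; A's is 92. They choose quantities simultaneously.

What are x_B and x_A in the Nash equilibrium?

Firm B's profit: π = x_B(314 − 3x_B − 2x_A) − 73x_B.
∂π/∂x_B = 241 − 6x_B − 2x_A = 0 ⇒ x_B = 241/6 − (1/3)x_A.
Similarly x_A = 37 − (1/3)x_B.
Plugging x_A into B's best response: x_B = 241/6 − (1/3)(37 − (1/3)x_B) ⇒ (8/9)x_B = 167/6, so x_B = 31.3125.
Then x_A = 37 − (1/3)·31.3125 = 26.5625.

31.3125, 26.5625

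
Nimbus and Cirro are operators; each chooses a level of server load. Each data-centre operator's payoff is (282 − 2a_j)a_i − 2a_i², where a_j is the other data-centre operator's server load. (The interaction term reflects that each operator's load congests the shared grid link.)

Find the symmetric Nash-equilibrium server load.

47

Nimbus's payoff is (282 − 2a_C)a_N − 2a_N².
∂π/∂a_N = 282 − 2a_C − 4a_N = 0, so a_N = 70.5 − 0.5a_C.
The game is symmetric, so in equilibrium a_C = a_N: the reaction function gives 1.5a_N = 70.5, hence a_N = 47.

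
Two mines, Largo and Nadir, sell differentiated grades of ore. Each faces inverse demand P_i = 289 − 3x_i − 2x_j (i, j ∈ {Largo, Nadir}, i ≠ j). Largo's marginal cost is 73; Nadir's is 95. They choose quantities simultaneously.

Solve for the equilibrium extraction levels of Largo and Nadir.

28.375, 22.875

Mine Largo's profit: π = x_{Largo}(289 − 3x_{Largo} − 2x_{Nadir}) − 73x_{Largo}.
∂π/∂x_{Largo} = 216 − 6x_{Largo} − 2x_{Nadir} = 0 ⇒ x_{Largo} = 36 − (1/3)x_{Nadir}.
Similarly x_{Nadir} = 97/3 − (1/3)x_{Largo}.
Substituting the second reaction function into the first: x_{Largo} = 36 − (1/3)(97/3 − (1/3)x_{Largo}), which gives (8/9)x_{Largo} = 227/9 ⇒ x_{Largo} = 28.375.
Then x_{Nadir} = 97/3 − (1/3)·28.375 = 22.875.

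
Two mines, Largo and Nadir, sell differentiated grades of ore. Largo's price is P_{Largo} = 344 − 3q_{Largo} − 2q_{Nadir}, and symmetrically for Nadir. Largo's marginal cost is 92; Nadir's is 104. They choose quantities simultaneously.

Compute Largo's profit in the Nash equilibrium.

3120.1875

Mine Largo's profit: π = q_{Largo}(344 − 3q_{Largo} − 2q_{Nadir}) − 92q_{Largo}.
∂π/∂q_{Largo} = 252 − 6q_{Largo} − 2q_{Nadir} = 0 ⇒ q_{Largo} = 42 − (1/3)q_{Nadir}.
Similarly q_{Nadir} = 40 − (1/3)q_{Largo}.
Solving the two reaction functions simultaneously: (1 − (−1/3)(−1/3))q_{Largo} = 42 − (1/3)·40, so (8/9)q_{Largo} = 86/3 and q_{Largo} = 32.25.
Then q_{Nadir} = 40 − (1/3)·32.25 = 29.25.
P_{Largo} = 344 − 3·32.25 − 2·29.25 = 188.75.
Profit = (188.75 − 92)·32.25 = 3120.1875.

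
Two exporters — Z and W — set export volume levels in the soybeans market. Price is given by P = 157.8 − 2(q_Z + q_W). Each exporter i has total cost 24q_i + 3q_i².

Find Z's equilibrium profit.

621.6125

Exporter Z's profit: π = q_Z(157.8 − 2(q_Z + q_W)) − 24q_Z − 3q_Z².
∂π/∂q_Z = 133.8 − 10q_Z − 2q_W = 0, so q_Z = 13.38 − 0.2q_W.
The game is symmetric, so in equilibrium q_W = q_Z: the reaction function gives 1.2q_Z = 13.38, hence q_Z = 11.15.
Price P = 157.8 − 2·22.3 = 113.2.
Z's profit: (113.2 − 24)·11.15 − 3(11.15)² = 621.6125.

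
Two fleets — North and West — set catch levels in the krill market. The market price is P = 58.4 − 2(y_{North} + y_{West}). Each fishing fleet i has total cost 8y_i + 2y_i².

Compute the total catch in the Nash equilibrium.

10.08

Fishing fleet North's profit: π = y_{North}(58.4 − 2(y_{North} + y_{West})) − 8y_{North} − 2y_{North}².
∂π/∂y_{North} = 50.4 − 8y_{North} − 2y_{West} = 0, so y_{North} = 6.3 − 0.25y_{West}.
Setting y_{North} = y_{West} in the reaction function: y_{North} = 6.3 − 0.25y_{North}, so y_{North} = 6.3 / 1.25 = 5.04.
Total catch: 5.04 + 5.04 = 10.08.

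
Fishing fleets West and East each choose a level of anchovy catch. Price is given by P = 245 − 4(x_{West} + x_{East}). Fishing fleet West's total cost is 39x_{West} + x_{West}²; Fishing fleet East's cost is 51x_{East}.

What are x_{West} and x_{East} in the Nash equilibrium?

13.625, 17.4375

Fishing fleet West's profit: π = x_{West}(245 − 4(x_{West} + x_{East})) − 39x_{West} − x_{West}².
∂π/∂x_{West} = 206 − 10x_{West} − 4x_{East} = 0, so x_{West} = 20.6 − 0.4x_{East}.
For East: ∂π/∂x_{East} = 194 − 8x_{East} − 4x_{West} = 0 ⇒ x_{East} = 24.25 − 0.5x_{West}.
Substituting the second reaction function into the first: x_{West} = 20.6 − 0.4(24.25 − 0.5x_{West}), which gives 0.8x_{West} = 10.9 ⇒ x_{West} = 13.625.
Then x_{East} = 24.25 − 0.5·13.625 = 17.4375.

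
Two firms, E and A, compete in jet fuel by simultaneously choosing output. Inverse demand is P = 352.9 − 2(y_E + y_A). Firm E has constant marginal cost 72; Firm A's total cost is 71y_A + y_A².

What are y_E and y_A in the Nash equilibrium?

56.08, 28.29

Firm E's profit: π = y_E(352.9 − 2(y_E + y_A)) − 72y_E.
∂π/∂y_E = 280.9 − 4y_E − 2y_A = 0, so y_E = 70.225 − 0.5y_A.
For A: ∂π/∂y_A = 281.9 − 6y_A − 2y_E = 0 ⇒ y_A = 2819/60 − (1/3)y_E.
Substituting the second reaction function into the first: y_E = 70.225 − 0.5(2819/60 − (1/3)y_E), which gives (5/6)y_E = 701/15 ⇒ y_E = 56.08.
Then y_A = 2819/60 − (1/3)·56.08 = 28.29.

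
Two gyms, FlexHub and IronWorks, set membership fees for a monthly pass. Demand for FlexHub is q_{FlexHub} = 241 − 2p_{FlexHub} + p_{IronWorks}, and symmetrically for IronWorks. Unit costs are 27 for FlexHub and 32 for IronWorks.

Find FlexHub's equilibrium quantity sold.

FlexHub's profit: π = (p_{FlexHub} − 27)(241 − 2p_{FlexHub} + p_{IronWorks}).
∂π/∂p_{FlexHub} = 295 − 4p_{FlexHub} + p_{IronWorks} = 0 ⇒ p_{FlexHub} = 73.75 + 0.25p_{IronWorks}.
Similarly p_{IronWorks} = 76.25 + 0.25p_{FlexHub}.
Substituting the second reaction function into the first: p_{FlexHub} = 73.75 + 0.25(76.25 + 0.25p_{FlexHub}), which gives 0.9375p_{FlexHub} = 92.8125 ⇒ p_{FlexHub} = 99.
Then p_{IronWorks} = 76.25 + 0.25·99 = 101.
q_{FlexHub} = 241 − 2·99 + 101 = 144.

144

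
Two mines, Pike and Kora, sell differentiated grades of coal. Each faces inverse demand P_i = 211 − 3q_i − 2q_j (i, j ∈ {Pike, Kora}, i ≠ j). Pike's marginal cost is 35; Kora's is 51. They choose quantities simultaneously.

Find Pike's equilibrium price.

104

Mine Pike's profit: π = q_{Pike}(211 − 3q_{Pike} − 2q_{Kora}) − 35q_{Pike}.
∂π/∂q_{Pike} = 176 − 6q_{Pike} − 2q_{Kora} = 0 ⇒ q_{Pike} = 88/3 − (1/3)q_{Kora}.
Similarly q_{Kora} = 80/3 − (1/3)q_{Pike}.
Substituting the second reaction function into the first: q_{Pike} = 88/3 − (1/3)(80/3 − (1/3)q_{Pike}), which gives (8/9)q_{Pike} = 184/9 ⇒ q_{Pike} = 23.
Then q_{Kora} = 80/3 − (1/3)·23 = 19.
P_{Pike} = 211 − 3·23 − 2·19 = 104.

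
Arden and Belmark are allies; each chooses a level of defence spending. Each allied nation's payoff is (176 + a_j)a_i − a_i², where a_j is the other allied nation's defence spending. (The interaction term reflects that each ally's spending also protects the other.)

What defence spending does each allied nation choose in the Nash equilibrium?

Arden's payoff is (176 + a_B)a_A − a_A².
∂π/∂a_A = 176 + a_B − 2a_A = 0, so a_A = 88 + 0.5a_B.
The game is symmetric, so in equilibrium a_B = a_A: the reaction function gives 0.5a_A = 88, hence a_A = 176.

176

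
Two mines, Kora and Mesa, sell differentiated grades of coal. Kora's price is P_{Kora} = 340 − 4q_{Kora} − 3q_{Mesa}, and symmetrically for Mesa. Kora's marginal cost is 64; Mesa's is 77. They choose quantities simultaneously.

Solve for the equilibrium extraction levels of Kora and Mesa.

25.8, 23.2

Mine Kora's profit: π = q_{Kora}(340 − 4q_{Kora} − 3q_{Mesa}) − 64q_{Kora}.
∂π/∂q_{Kora} = 276 − 8q_{Kora} − 3q_{Mesa} = 0 ⇒ q_{Kora} = 34.5 − 0.375q_{Mesa}.
Similarly q_{Mesa} = 32.875 − 0.375q_{Kora}.
Plugging q_{Mesa} into Kora's best response: q_{Kora} = 34.5 − 0.375(32.875 − 0.375q_{Kora}) ⇒ (55/64)q_{Kora} = 1419/64, so q_{Kora} = 25.8.
Then q_{Mesa} = 32.875 − 0.375·25.8 = 23.2.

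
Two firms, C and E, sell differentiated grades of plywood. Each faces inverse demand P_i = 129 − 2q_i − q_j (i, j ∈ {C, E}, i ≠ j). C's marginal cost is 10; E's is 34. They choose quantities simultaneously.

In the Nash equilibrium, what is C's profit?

Firm C's profit: π = q_C(129 − 2q_C − q_E) − 10q_C.
∂π/∂q_C = 119 − 4q_C − q_E = 0 ⇒ q_C = 29.75 − 0.25q_E.
Similarly q_E = 23.75 − 0.25q_C.
Solving the two reaction functions simultaneously: (1 − (−0.25)(−0.25))q_C = 29.75 − 0.25·23.75, so 0.9375q_C = 23.8125 and q_C = 25.4.
Then q_E = 23.75 − 0.25·25.4 = 17.4.
P_C = 129 − 2·25.4 − 17.4 = 60.8.
Profit = (60.8 − 10)·25.4 = 1290.32.

1290.32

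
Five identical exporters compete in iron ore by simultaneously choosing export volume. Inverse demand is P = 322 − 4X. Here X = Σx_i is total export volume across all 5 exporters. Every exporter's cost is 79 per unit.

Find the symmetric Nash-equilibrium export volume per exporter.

10.125

A representative exporter's profit is π_i = x_i(322 − 4X) − 79x_i, with X = x_i + Σ_{j≠i} x_j.
First-order condition: 243 − 8x_i − 4Σ_{j≠i} x_j = 0.
In a symmetric equilibrium every exporter chooses the same x, so Σ_{j≠i} x_j = 4x. The condition becomes 243 − 24x = 0, giving x = 243/24 = 10.125.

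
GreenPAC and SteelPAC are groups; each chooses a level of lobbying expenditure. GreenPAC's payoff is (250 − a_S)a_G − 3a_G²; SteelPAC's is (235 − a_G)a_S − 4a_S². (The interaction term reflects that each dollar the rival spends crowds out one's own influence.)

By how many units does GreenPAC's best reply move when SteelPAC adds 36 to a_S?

-6

Expanding GreenPAC's payoff: 250a_G − a_Sa_G − 3a_G².
∂π/∂a_G = 250 − a_S − 6a_G = 0, so a_G = 125/3 − (1/6)a_S.
The reaction-function slope is −1/6, so a 36-unit rise in a_S moves a_G by −1/6 × 36 = −6. GreenPAC's best response falls — the actions are strategic substitutes.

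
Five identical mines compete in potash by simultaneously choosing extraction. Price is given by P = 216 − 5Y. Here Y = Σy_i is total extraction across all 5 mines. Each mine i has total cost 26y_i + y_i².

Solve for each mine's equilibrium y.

5.9375

A representative mine's profit is π_i = y_i(216 − 5Y) − 26y_i − y_i², with Y = y_i + Σ_{j≠i} y_j.
First-order condition: 190 − 12y_i − 5Σ_{j≠i} y_j = 0.
Imposing symmetry (y_j = y for all j) turns Σ_{j≠i} y_j into 4y, so 190 = 32y and y = 5.9375.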